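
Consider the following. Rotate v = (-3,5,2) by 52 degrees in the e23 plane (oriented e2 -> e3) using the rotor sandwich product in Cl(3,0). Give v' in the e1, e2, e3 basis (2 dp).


Rotor R = cos(26deg) - sin(26deg)*e23
Rotation angle theta = 2 * 26 = 52 degrees in the e23 plane (e2 -> e3).
The component perpendicular to the plane (e1) is invariant: v'_1 = v1 = -3.00
cos(52deg) = 0.6157, sin(52deg) = 0.7880
v'_2 = v2*cos(theta) - v3*sin(theta) = 5*0.6157 - 2*0.7880 = 1.50
v'_3 = v2*sin(theta) + v3*cos(theta) = 5*0.7880 + 2*0.6157 = 5.17
v' = -3.00*e1 + 1.50*e2 + 5.17*e3


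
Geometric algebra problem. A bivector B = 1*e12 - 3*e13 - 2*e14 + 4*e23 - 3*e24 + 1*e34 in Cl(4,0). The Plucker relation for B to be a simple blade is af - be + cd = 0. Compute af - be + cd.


Plucker relation: af - be + cd
a*f = 1*1 = 1
b*e = (-3)*(-3) = 9
c*d = (-2)*4 = -8
af - be + cd = 1 - 9 + (-8)
= -16


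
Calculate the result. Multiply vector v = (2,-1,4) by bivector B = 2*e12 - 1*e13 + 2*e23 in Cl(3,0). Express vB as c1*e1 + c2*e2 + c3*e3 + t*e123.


vB has grade-1 (vector) and grade-3 (trivector) parts: vB = (v _| B) + (v ^ B).
Vector part <vB>_1:
  e1: -v2*b12 - v3*b13 = -(-1)*(2) - (4)*(-1) = 6
  e2: v1*b12 - v3*b23 = (2)*(2) - (4)*(2) = -4
  e3: v1*b13 + v2*b23 = (2)*(-1) + (-1)*(2) = -4
Trivector part <vB>_3:
  e123: v1*b23 - v2*b13 + v3*b12 = (2)*(2) - (-1)*(-1) + (4)*(2) = 11
vB = 6*e1 - 4*e2 - 4*e3 + 11*e123


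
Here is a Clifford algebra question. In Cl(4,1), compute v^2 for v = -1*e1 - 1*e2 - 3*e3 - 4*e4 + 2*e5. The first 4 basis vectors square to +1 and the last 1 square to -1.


v^2 = sum of c_i^2 * e_i^2
Positive signature terms (e_i^2 = +1): (-1)^2 + (-1)^2 + (-3)^2 + (-4)^2 = 27
Negative signature terms (e_j^2 = -1): 2^2 = 4
v^2 = 27 - 4 = 23


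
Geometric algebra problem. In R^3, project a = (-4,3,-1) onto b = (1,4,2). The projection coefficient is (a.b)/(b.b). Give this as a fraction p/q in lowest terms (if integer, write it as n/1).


Projection coefficient = (a . b) / (b . b)
a . b = (-4)*1 + 3*4 + (-1)*2
= -4 + 12 + (-2) = 6
b . b = 1^2 + 4^2 + 2^2
= 1 + 16 + 4 = 21
Coefficient = 6/21
In lowest terms: 2/7


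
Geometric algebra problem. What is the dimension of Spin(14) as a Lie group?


Spin(n) double-covers SO(n); both have Lie algebra so(n) of dimension n(n-1)/2.
n = 14
n(n-1) = 14 * 13 = 182
dim Spin(14) = 182/2 = 91


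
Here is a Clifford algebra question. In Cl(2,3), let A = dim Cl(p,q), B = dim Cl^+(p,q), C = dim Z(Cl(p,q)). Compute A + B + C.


n = 2 + 3 = 5
Total dim = 2^5 = 32
Even subalgebra dim = 2^4 = 16
n is odd, so center dim = 2
Sum = 32 + 16 + 2 = 50


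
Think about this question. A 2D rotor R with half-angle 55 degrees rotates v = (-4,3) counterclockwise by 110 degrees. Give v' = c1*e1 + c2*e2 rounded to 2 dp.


Rotor R = cos(55deg) - sin(55deg)*e12
Rotation angle theta = 2 * 55 = 110 degrees
v' = R*v*~R rotates v by theta.
cos(110deg) = -0.3420, sin(110deg) = 0.9397
v'_1 = -4*cos(110deg) - 3*sin(110deg)
= -4*(-0.3420) - 3*0.9397
= -1.45
v'_2 = -4*sin(110deg) + 3*cos(110deg)
= -4*0.9397 + 3*(-0.3420)
= -4.78
v' = -1.45*e1 - 4.78*e2


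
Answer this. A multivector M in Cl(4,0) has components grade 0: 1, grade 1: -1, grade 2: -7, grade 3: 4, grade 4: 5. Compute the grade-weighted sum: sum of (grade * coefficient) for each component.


Grade-weighted sum = sum of grade_k * coefficient_k
0*1 = 0
1*(-1) = -1
2*(-7) = -14
3*4 = 12
4*5 = 20
Total = 0 + (-1) + (-14) + 12 + 20 = 17


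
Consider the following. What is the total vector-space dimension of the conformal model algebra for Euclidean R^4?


The conformal model of R^4 uses Cl(5,1): the 4 Euclidean generators plus two extra orthogonal generators e+ (e+^2 = +1) and e- (e-^2 = -1), from which the null vectors e0, einf are built.
Number of generators m = 4 + 2 = 6.
dim Cl(p,q) = 2^m = 2^6 = 64


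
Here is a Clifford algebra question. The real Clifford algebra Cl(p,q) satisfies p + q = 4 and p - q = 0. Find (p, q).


We need p + q = 4 and p - q = 0.
Adding: 2p = 4 + 0 = 4, so p = 2.
Then q = 4 - 2 = 2.
(p, q) = (2, 2)


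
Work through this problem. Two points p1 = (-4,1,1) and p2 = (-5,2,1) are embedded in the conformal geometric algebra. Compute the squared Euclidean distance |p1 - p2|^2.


p1 - p2 = (1, -1, 0)
|p1 - p2|^2 = 1^2 + (-1)^2 + 0^2
= 1 + 1 + 0
= 2


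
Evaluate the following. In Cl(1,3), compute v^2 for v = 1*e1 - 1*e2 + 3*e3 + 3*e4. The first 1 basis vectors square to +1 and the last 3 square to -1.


v^2 = sum of c_i^2 * e_i^2
Positive signature terms (e_i^2 = +1): 1^2 = 1
Negative signature terms (e_j^2 = -1): (-1)^2 + 3^2 + 3^2 = 19
v^2 = 1 - 19 = -18


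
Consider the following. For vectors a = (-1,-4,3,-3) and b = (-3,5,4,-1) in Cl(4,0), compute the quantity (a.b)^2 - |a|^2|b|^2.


a . b = (-1)*(-3) + (-4)*5 + 3*4 + (-3)*(-1)
= 3 + (-20) + 12 + 3 = -2
|a|^2 = (-1)^2 + (-4)^2 + 3^2 + (-3)^2 = 35
|b|^2 = (-3)^2 + 5^2 + 4^2 + (-1)^2 = 51
(a.b)^2 = (-2)^2 = 4
|a|^2 * |b|^2 = 35 * 51 = 1785
Result = 4 - 1785 = -1781


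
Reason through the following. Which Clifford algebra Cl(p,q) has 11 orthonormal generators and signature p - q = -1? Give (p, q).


We need p + q = 11 and p - q = -1.
Adding: 2p = 11 + (-1) = 10, so p = 5.
Then q = 11 - 5 = 6.
(p, q) = (5, 6)


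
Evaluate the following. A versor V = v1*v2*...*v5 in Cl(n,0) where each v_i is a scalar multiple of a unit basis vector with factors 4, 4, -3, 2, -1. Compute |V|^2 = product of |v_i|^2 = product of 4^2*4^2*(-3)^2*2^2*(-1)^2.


Each vector v_i has |v_i|^2 = s_i^2
Squared scales: 4^2 = 16, 4^2 = 16, (-3)^2 = 9, 2^2 = 4, (-1)^2 = 1
|V|^2 = 16 * 16 * 9 * 4 * 1
= 9216


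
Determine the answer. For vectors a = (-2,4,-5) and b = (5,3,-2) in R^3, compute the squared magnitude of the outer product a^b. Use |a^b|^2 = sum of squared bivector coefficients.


a wedge b = (a1*b2 - a2*b1)*e12 + (a1*b3 - a3*b1)*e13 + (a2*b3 - a3*b2)*e23
e12 coeff: (-2)*3 - 4*5 = -6 - 20 = -26
e13 coeff: (-2)*(-2) - (-5)*5 = 4 - (-25) = 29
e23 coeff: 4*(-2) - (-5)*3 = -8 - (-15) = 7
|a wedge b|^2 = (-26)^2 + 29^2 + 7^2
= 676 + 841 + 49
= 1566


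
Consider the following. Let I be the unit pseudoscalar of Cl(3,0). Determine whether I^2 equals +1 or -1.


The pseudoscalar I = e1...e_n (product of all n generators) of Cl(p,q) satisfies I^2 = (-1)^(q + n(n-1)/2).
p = 3, q = 0, n = p + q = 3
n(n-1)/2 = 3 * 2 / 2 = 3
Exponent = q + n(n-1)/2 = 0 + 3 = 3
I^2 = (-1)^3 = -1


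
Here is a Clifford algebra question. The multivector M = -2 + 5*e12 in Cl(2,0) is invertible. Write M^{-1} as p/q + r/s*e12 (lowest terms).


M = -2 + 5*e12, where e12^2 = -1.
Since M commutes with its reverse ~M = a - b*e12, M * ~M = a^2 - b^2*e12^2 = a^2 + b^2.
So M^{-1} = ~M / (a^2 + b^2) = (a - b*e12)/(a^2 + b^2).
a^2 + b^2 = 4 + 25 = 29
Scalar part = -2/29 = -2/29
Bivector coeff = -5/29 = -5/29
M^{-1} = -2/29 - 5/29*e12


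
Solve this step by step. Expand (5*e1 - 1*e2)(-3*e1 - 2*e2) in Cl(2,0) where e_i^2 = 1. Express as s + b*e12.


Expand: (5*e1 - 1*e2)(-3*e1 - 2*e2)
= 5*(-3)*e1e1 + 5*(-2)*e1e2 + (-1)*(-3)*e2e1 + (-1)*(-2)*e2e2
Using e1^2 = e2^2 = 1, e2e1 = -e1e2:
Scalar part s = 5*(-3) + (-1)*(-2) = -15 + 2 = -13
Bivector part b = 5*(-2) - (-1)*(-3) = -10 - 3 = -13
uv = -13 - 13*e12


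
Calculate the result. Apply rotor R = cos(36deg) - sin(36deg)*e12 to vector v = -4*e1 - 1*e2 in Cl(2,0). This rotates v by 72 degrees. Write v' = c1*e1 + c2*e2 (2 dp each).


Rotor R = cos(36deg) - sin(36deg)*e12
Rotation angle theta = 2 * 36 = 72 degrees
v' = R*v*~R rotates v by theta.
cos(72deg) = 0.3090, sin(72deg) = 0.9511
v'_1 = -4*cos(72deg) - (-1)*sin(72deg)
= -4*0.3090 - (-1)*0.9511
= -0.29
v'_2 = -4*sin(72deg) + (-1)*cos(72deg)
= -4*0.9511 + (-1)*0.3090
= -4.11
v' = -0.29*e1 - 4.11*e2


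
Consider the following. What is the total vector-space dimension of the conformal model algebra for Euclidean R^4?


The conformal model of R^4 uses Cl(5,1): the 4 Euclidean generators plus two extra orthogonal generators e+ (e+^2 = +1) and e- (e-^2 = -1), from which the null vectors e0, einf are built.
Number of generators m = 4 + 2 = 6.
dim Cl(p,q) = 2^m = 2^6 = 64


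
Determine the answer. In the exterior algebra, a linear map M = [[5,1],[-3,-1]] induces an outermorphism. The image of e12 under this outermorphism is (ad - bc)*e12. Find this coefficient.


The outermorphism of a linear map f sends e1^e2 to f(e1)^f(e2).
f(e1) = 5*e1 - 3*e2
f(e2) = 1*e1 - 1*e2
f(e1) ^ f(e2) = (5*e1 - 3*e2) ^ (1*e1 - 1*e2)
= 5*(-1)*e12 + (-3)*1*e21
= (-5 - (-3))*e12
= -2*e12
Coefficient = -2


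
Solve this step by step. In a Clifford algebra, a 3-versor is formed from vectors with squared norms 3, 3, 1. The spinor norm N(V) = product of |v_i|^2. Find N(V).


Spinor norm N(V) = |v1|^2 * |v2|^2 * ... * |v3|^2
= 3 * 3 * 1
Running product: 3, 9, 9
N(V) = 9


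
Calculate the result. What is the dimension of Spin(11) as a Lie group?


Spin(n) double-covers SO(n); both have Lie algebra so(n) of dimension n(n-1)/2.
n = 11
n(n-1) = 11 * 10 = 110
dim Spin(11) = 110/2 = 55


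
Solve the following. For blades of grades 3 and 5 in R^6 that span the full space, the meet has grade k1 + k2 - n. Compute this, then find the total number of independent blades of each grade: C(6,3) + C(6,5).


Meet grade = grade(A) + grade(B) - n
= 3 + 5 - 6 = 2
C(6,3) = 20
C(6,5) = 6
dim_A + dim_B = 20 + 6 = 26


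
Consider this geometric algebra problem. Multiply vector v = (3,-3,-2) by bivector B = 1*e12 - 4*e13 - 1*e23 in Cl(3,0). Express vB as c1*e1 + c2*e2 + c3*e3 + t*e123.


vB has grade-1 (vector) and grade-3 (trivector) parts: vB = (v _| B) + (v ^ B).
Vector part <vB>_1:
  e1: -v2*b12 - v3*b13 = -(-3)*(1) - (-2)*(-4) = -5
  e2: v1*b12 - v3*b23 = (3)*(1) - (-2)*(-1) = 1
  e3: v1*b13 + v2*b23 = (3)*(-4) + (-3)*(-1) = -9
Trivector part <vB>_3:
  e123: v1*b23 - v2*b13 + v3*b12 = (3)*(-1) - (-3)*(-4) + (-2)*(1) = -17
vB = -5*e1 + 1*e2 - 9*e3 - 17*e123


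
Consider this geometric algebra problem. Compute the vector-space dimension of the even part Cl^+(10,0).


Even subalgebra dimension = 2^(n-1)
n = 10 + 0 = 10
2^(10 - 1) = 2^9 = 512
Verification: sum of C(10,k) for even k = 1 + 45 + 210 + 210 + 45 + 1 = 512
Result = 512


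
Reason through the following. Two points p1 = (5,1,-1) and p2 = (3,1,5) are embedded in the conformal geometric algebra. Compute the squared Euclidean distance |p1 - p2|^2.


p1 - p2 = (2, 0, -6)
|p1 - p2|^2 = 2^2 + 0^2 + (-6)^2
= 4 + 0 + 36
= 40


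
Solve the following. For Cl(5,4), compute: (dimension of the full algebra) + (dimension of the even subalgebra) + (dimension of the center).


n = 5 + 4 = 9
Total dim = 2^9 = 512
Even subalgebra dim = 2^8 = 256
n is odd, so center dim = 2
Sum = 512 + 256 + 2 = 770


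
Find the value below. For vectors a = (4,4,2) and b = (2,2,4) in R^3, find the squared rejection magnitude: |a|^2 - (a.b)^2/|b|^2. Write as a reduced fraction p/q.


|a|^2 = 4^2 + 4^2 + 2^2 = 36
|b|^2 = 2^2 + 2^2 + 4^2 = 24
a . b = 4*2 + 4*2 + 2*4 = 24
(a.b)^2 = 24^2 = 576
|rej|^2 = 36 - 576/24
= (864 - 576)/24
= 288/24
In lowest terms: 12/1


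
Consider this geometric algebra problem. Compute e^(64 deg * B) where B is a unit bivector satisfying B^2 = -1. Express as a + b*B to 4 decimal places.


For a unit bivector B with B^2 = -1, the exponential series gives
e^(theta*B) = cos(theta) + sin(theta)*B (the GA analogue of Euler's formula).
theta = 64 degrees = 1.117011 rad
cos(64 deg) = 0.4384
sin(64 deg) = 0.8988
exp(theta*B) = 0.4384 + 0.8988*B


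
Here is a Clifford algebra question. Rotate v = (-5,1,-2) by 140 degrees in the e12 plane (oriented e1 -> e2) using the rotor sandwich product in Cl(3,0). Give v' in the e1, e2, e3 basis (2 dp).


Rotor R = cos(70deg) - sin(70deg)*e12
Rotation angle theta = 2 * 70 = 140 degrees in the e12 plane (e1 -> e2).
The component perpendicular to the plane (e3) is invariant: v'_3 = v3 = -2.00
cos(140deg) = -0.7660, sin(140deg) = 0.6428
v'_1 = v1*cos(theta) - v2*sin(theta) = -5*(-0.7660) - 1*0.6428 = 3.19
v'_2 = v1*sin(theta) + v2*cos(theta) = -5*0.6428 + 1*(-0.7660) = -3.98
v' = 3.19*e1 - 3.98*e2 - 2.00*e3


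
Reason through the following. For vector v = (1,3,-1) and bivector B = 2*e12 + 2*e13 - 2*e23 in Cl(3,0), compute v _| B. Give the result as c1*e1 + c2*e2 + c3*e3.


Left contraction v _| B = <vB>_1 (grade-1 part of the geometric product vB).
Using e1_|e12 = e2, e2_|e12 = -e1, e1_|e13 = e3, e3_|e13 = -e1, e2_|e23 = e3, e3_|e23 = -e2:
e1 coeff: -v2*b12 - v3*b13 = -(3)*(2) - (-1)*(2) = -4
e2 coeff: v1*b12 - v3*b23 = (1)*(2) - (-1)*(-2) = 0
e3 coeff: v1*b13 + v2*b23 = (1)*(2) + (3)*(-2) = -4
v _| B = -4*e1 + 0*e2 - 4*e3


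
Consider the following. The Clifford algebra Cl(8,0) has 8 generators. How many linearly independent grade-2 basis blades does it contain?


Number of grade-k basis blades in Cl(p,q) with n = p + q is C(n, k).
n = 8 + 0 = 8
C(8, 2) = 8! / (2! * 6!)
= 40320 / (2 * 720)
= 28


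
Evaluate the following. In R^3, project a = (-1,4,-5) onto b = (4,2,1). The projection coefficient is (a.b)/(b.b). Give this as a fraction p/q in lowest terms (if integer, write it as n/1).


Projection coefficient = (a . b) / (b . b)
a . b = (-1)*4 + 4*2 + (-5)*1
= -4 + 8 + (-5) = -1
b . b = 4^2 + 2^2 + 1^2
= 16 + 4 + 1 = 21
Coefficient = -1/21
In lowest terms: -1/21


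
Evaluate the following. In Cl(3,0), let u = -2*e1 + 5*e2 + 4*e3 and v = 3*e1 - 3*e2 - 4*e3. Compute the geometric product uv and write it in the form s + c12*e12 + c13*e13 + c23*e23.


In Cl(3,0): e_i^2 = 1, e_ie_j = -e_je_i for i != j.
Scalar part = u . v = (-2)*3 + 5*(-3) + 4*(-4)
= -6 + (-15) + (-16) = -37
e12 coeff = (-2)*(-3) - 5*3 = 6 - 15 = -9
e13 coeff = (-2)*(-4) - 4*3 = 8 - 12 = -4
e23 coeff = 5*(-4) - 4*(-3) = -20 - (-12) = -8
uv = -37 - 9*e12 - 4*e13 - 8*e23


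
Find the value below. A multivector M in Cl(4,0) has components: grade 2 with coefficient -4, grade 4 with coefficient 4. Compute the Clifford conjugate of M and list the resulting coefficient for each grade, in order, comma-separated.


Clifford conjugate sign for grade k: (-1)^(k(k+1)/2)
Grade 2: (-1)^(2*3/2) = (-1)^3 = -1, coeff -4 -> 4
Grade 4: (-1)^(4*5/2) = (-1)^10 = 1, coeff 4 -> 4
Conjugated coefficients: 4, 4


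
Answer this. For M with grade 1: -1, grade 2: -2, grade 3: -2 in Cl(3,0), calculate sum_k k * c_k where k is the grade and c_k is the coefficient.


Grade-weighted sum = sum of grade_k * coefficient_k
1*(-1) = -1
2*(-2) = -4
3*(-2) = -6
Total = -1 + (-4) + (-6) = -11


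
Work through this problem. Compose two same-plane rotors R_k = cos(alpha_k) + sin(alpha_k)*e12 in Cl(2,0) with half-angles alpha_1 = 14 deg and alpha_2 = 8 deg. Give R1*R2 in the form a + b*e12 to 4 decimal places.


Same-plane rotors commute and their half-angles add:
R1*R2 = cos(a1 + a2) + sin(a1 + a2)*e12.
a1 + a2 = 14 + 8 = 22 deg
cos(22 deg) = 0.9272
sin(22 deg) = 0.3746
R1*R2 = 0.9272 + 0.3746*e12


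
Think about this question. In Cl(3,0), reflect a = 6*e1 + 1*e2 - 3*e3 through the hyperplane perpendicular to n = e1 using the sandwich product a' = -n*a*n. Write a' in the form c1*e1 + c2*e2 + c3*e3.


Reflection formula: a' = -n*a*n, with n = e1 (unit vector, n^2 = 1).
For reflection through hyperplane perp to e1:
The component along e1 flips sign, others stay.
a = (6, 1, -3)
a' = (-6, 1, -3)
a' = -6*e1 + 1*e2 - 3*e3


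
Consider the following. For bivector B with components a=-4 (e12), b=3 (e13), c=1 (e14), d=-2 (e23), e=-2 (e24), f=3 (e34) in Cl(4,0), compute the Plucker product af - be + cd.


Plucker relation: af - be + cd
a*f = (-4)*3 = -12
b*e = 3*(-2) = -6
c*d = 1*(-2) = -2
af - be + cd = -12 - (-6) + (-2)
= -8


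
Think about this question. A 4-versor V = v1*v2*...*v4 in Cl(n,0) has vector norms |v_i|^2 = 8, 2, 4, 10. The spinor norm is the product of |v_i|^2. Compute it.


Spinor norm N(V) = |v1|^2 * |v2|^2 * ... * |v4|^2
= 8 * 2 * 4 * 10
Running product: 8, 16, 64, 640
N(V) = 640


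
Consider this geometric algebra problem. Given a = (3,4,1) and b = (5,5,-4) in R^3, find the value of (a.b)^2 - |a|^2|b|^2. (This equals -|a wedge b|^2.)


a . b = 3*5 + 4*5 + 1*(-4)
= 15 + 20 + (-4) = 31
|a|^2 = 3^2 + 4^2 + 1^2 = 26
|b|^2 = 5^2 + 5^2 + (-4)^2 = 66
(a.b)^2 = 31^2 = 961
|a|^2 * |b|^2 = 26 * 66 = 1716
Result = 961 - 1716 = -755


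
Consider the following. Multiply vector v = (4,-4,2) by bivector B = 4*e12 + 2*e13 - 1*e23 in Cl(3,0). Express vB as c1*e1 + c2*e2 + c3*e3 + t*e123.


vB has grade-1 (vector) and grade-3 (trivector) parts: vB = (v _| B) + (v ^ B).
Vector part <vB>_1:
  e1: -v2*b12 - v3*b13 = -(-4)*(4) - (2)*(2) = 12
  e2: v1*b12 - v3*b23 = (4)*(4) - (2)*(-1) = 18
  e3: v1*b13 + v2*b23 = (4)*(2) + (-4)*(-1) = 12
Trivector part <vB>_3:
  e123: v1*b23 - v2*b13 + v3*b12 = (4)*(-1) - (-4)*(2) + (2)*(4) = 12
vB = 12*e1 + 18*e2 + 12*e3 + 12*e123


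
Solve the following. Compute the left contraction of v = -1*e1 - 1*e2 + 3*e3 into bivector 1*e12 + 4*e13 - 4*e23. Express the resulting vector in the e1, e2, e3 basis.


Left contraction v _| B = <vB>_1 (grade-1 part of the geometric product vB).
Using e1_|e12 = e2, e2_|e12 = -e1, e1_|e13 = e3, e3_|e13 = -e1, e2_|e23 = e3, e3_|e23 = -e2:
e1 coeff: -v2*b12 - v3*b13 = -(-1)*(1) - (3)*(4) = -11
e2 coeff: v1*b12 - v3*b23 = (-1)*(1) - (3)*(-4) = 11
e3 coeff: v1*b13 + v2*b23 = (-1)*(4) + (-1)*(-4) = 0
v _| B = -11*e1 + 11*e2 + 0*e3


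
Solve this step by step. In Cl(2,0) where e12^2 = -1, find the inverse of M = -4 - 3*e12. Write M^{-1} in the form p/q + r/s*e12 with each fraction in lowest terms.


M = -4 - 3*e12, where e12^2 = -1.
Since M commutes with its reverse ~M = a - b*e12, M * ~M = a^2 - b^2*e12^2 = a^2 + b^2.
So M^{-1} = ~M / (a^2 + b^2) = (a - b*e12)/(a^2 + b^2).
a^2 + b^2 = 16 + 9 = 25
Scalar part = -4/25 = -4/25
Bivector coeff = 3/25 = 3/25
M^{-1} = -4/25 + 3/25*e12


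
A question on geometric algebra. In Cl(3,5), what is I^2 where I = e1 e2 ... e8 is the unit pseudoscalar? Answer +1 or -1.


The pseudoscalar I = e1...e_n (product of all n generators) of Cl(p,q) satisfies I^2 = (-1)^(q + n(n-1)/2).
p = 3, q = 5, n = p + q = 8
n(n-1)/2 = 8 * 7 / 2 = 28
Exponent = q + n(n-1)/2 = 5 + 28 = 33
I^2 = (-1)^33 = -1


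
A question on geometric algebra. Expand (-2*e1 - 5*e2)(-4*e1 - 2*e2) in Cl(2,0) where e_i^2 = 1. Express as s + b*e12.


Expand: (-2*e1 - 5*e2)(-4*e1 - 2*e2)
= (-2)*(-4)*e1e1 + (-2)*(-2)*e1e2 + (-5)*(-4)*e2e1 + (-5)*(-2)*e2e2
Using e1^2 = e2^2 = 1, e2e1 = -e1e2:
Scalar part s = (-2)*(-4) + (-5)*(-2) = 8 + 10 = 18
Bivector part b = (-2)*(-2) - (-5)*(-4) = 4 - 20 = -16
uv = 18 - 16*e12


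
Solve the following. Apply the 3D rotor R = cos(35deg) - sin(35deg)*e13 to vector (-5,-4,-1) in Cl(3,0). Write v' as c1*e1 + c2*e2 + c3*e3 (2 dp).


Rotor R = cos(35deg) - sin(35deg)*e13
Rotation angle theta = 2 * 35 = 70 degrees in the e13 plane (e1 -> e3).
The component perpendicular to the plane (e2) is invariant: v'_2 = v2 = -4.00
cos(70deg) = 0.3420, sin(70deg) = 0.9397
v'_1 = v1*cos(theta) - v3*sin(theta) = -5*0.3420 - (-1)*0.9397 = -0.77
v'_3 = v1*sin(theta) + v3*cos(theta) = -5*0.9397 + (-1)*0.3420 = -5.04
v' = -0.77*e1 - 4.00*e2 - 5.04*e3


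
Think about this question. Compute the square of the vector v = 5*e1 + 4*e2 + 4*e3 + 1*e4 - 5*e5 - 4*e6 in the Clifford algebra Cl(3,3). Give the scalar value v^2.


v^2 = sum of c_i^2 * e_i^2
Positive signature terms (e_i^2 = +1): 5^2 + 4^2 + 4^2 = 57
Negative signature terms (e_j^2 = -1): 1^2 + (-5)^2 + (-4)^2 = 42
v^2 = 57 - 42 = 15


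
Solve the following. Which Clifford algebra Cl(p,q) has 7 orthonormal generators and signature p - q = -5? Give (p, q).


We need p + q = 7 and p - q = -5.
Adding: 2p = 7 + (-5) = 2, so p = 1.
Then q = 7 - 1 = 6.
(p, q) = (1, 6)


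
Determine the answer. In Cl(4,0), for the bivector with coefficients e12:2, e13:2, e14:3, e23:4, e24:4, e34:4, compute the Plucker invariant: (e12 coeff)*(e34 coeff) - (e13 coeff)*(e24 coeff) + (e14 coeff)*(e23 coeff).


Plucker relation: af - be + cd
a*f = 2*4 = 8
b*e = 2*4 = 8
c*d = 3*4 = 12
af - be + cd = 8 - 8 + 12
= 12


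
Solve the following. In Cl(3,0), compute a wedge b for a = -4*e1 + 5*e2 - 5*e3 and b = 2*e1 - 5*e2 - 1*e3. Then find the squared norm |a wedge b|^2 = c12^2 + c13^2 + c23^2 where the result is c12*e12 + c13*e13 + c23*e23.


a wedge b = (a1*b2 - a2*b1)*e12 + (a1*b3 - a3*b1)*e13 + (a2*b3 - a3*b2)*e23
e12 coeff: (-4)*(-5) - 5*2 = 20 - 10 = 10
e13 coeff: (-4)*(-1) - (-5)*2 = 4 - (-10) = 14
e23 coeff: 5*(-1) - (-5)*(-5) = -5 - 25 = -30
|a wedge b|^2 = 10^2 + 14^2 + (-30)^2
= 100 + 196 + 900
= 1196


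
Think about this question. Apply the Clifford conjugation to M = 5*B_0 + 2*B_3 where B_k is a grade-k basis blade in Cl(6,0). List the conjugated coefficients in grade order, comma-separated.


Clifford conjugate sign for grade k: (-1)^(k(k+1)/2)
Grade 0: (-1)^(0*1/2) = (-1)^0 = 1, coeff 5 -> 5
Grade 3: (-1)^(3*4/2) = (-1)^6 = 1, coeff 2 -> 2
Conjugated coefficients: 5, 2


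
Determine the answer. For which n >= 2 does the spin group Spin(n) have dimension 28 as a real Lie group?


dim Spin(n) = dim so(n) = n(n-1)/2.
Solve n(n-1)/2 = 28, i.e. n^2 - n - 56 = 0.
Discriminant = 1 + 8*28 = 225
n = (1 + sqrt(225))/2 = (1 + 15)/2 = 8


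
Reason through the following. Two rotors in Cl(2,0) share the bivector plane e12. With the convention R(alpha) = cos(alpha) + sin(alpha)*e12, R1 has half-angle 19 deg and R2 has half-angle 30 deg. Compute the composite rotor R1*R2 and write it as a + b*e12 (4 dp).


Same-plane rotors commute and their half-angles add:
R1*R2 = cos(a1 + a2) + sin(a1 + a2)*e12.
a1 + a2 = 19 + 30 = 49 deg
cos(49 deg) = 0.6561
sin(49 deg) = 0.7547
R1*R2 = 0.6561 + 0.7547*e12


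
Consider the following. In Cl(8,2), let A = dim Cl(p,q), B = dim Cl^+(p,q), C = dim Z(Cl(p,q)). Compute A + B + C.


n = 8 + 2 = 10
Total dim = 2^10 = 1024
Even subalgebra dim = 2^9 = 512
n is even, so center dim = 1
Sum = 1024 + 512 + 1 = 1537


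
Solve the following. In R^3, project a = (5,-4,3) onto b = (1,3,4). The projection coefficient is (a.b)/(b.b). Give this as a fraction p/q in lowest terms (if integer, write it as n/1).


Projection coefficient = (a . b) / (b . b)
a . b = 5*1 + (-4)*3 + 3*4
= 5 + (-12) + 12 = 5
b . b = 1^2 + 3^2 + 4^2
= 1 + 9 + 16 = 26
Coefficient = 5/26
In lowest terms: 5/26


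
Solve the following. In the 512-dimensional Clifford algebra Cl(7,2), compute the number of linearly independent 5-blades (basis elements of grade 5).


Number of grade-k basis blades in Cl(p,q) with n = p + q is C(n, k).
n = 7 + 2 = 9
C(9, 5) = 9! / (5! * 4!)
= 362880 / (120 * 24)
= 126


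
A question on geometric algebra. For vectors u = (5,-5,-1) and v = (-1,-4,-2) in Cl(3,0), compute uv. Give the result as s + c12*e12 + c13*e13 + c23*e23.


In Cl(3,0): e_i^2 = 1, e_ie_j = -e_je_i for i != j.
Scalar part = u . v = 5*(-1) + (-5)*(-4) + (-1)*(-2)
= -5 + 20 + 2 = 17
e12 coeff = 5*(-4) - (-5)*(-1) = -20 - 5 = -25
e13 coeff = 5*(-2) - (-1)*(-1) = -10 - 1 = -11
e23 coeff = (-5)*(-2) - (-1)*(-4) = 10 - 4 = 6
uv = 17 - 25*e12 - 11*e13 + 6*e23


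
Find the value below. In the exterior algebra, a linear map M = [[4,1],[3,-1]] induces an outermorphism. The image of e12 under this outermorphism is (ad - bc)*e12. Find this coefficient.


The outermorphism of a linear map f sends e1^e2 to f(e1)^f(e2).
f(e1) = 4*e1 + 3*e2
f(e2) = 1*e1 - 1*e2
f(e1) ^ f(e2) = (4*e1 + 3*e2) ^ (1*e1 - 1*e2)
= 4*(-1)*e12 + 3*1*e21
= (-4 - 3)*e12
= -7*e12
Coefficient = -7


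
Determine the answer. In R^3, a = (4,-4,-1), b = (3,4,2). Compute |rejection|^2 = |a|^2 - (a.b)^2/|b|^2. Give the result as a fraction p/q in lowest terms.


|a|^2 = 4^2 + (-4)^2 + (-1)^2 = 33
|b|^2 = 3^2 + 4^2 + 2^2 = 29
a . b = 4*3 + (-4)*4 + (-1)*2 = -6
(a.b)^2 = (-6)^2 = 36
|rej|^2 = 33 - 36/29
= (957 - 36)/29
= 921/29
In lowest terms: 921/29


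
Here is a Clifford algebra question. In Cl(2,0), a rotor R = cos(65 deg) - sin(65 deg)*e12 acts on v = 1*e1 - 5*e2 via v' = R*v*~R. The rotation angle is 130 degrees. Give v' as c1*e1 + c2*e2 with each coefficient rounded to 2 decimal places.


Rotor R = cos(65deg) - sin(65deg)*e12
Rotation angle theta = 2 * 65 = 130 degrees
v' = R*v*~R rotates v by theta.
cos(130deg) = -0.6428, sin(130deg) = 0.7660
v'_1 = 1*cos(130deg) - (-5)*sin(130deg)
= 1*(-0.6428) - (-5)*0.7660
= 3.19
v'_2 = 1*sin(130deg) + (-5)*cos(130deg)
= 1*0.7660 + (-5)*(-0.6428)
= 3.98
v' = 3.19*e1 + 3.98*e2


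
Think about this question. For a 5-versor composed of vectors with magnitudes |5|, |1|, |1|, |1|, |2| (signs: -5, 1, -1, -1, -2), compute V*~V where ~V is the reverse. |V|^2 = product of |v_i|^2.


Each vector v_i has |v_i|^2 = s_i^2
Squared scales: (-5)^2 = 25, 1^2 = 1, (-1)^2 = 1, (-1)^2 = 1, (-2)^2 = 4
|V|^2 = 25 * 1 * 1 * 1 * 4
= 100


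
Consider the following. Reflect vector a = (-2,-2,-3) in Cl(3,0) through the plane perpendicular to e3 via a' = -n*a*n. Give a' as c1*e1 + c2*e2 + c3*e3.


Reflection formula: a' = -n*a*n, with n = e3 (unit vector, n^2 = 1).
For reflection through hyperplane perp to e3:
The component along e3 flips sign, others stay.
a = (-2, -2, -3)
a' = (-2, -2, 3)
a' = -2*e1 - 2*e2 + 3*e3


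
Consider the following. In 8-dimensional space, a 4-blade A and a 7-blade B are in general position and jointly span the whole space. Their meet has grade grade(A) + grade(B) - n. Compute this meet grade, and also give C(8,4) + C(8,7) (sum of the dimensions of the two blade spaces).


Meet grade = grade(A) + grade(B) - n
= 4 + 7 - 8 = 3
C(8,4) = 70
C(8,7) = 8
dim_A + dim_B = 70 + 8 = 78


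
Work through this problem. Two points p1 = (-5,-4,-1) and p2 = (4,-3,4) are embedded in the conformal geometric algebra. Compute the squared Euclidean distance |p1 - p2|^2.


p1 - p2 = (-9, -1, -5)
|p1 - p2|^2 = (-9)^2 + (-1)^2 + (-5)^2
= 81 + 1 + 25
= 107


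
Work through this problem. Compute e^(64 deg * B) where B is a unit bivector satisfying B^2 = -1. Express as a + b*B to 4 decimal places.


For a unit bivector B with B^2 = -1, the exponential series gives
e^(theta*B) = cos(theta) + sin(theta)*B (the GA analogue of Euler's formula).
theta = 64 degrees = 1.117011 rad
cos(64 deg) = 0.4384
sin(64 deg) = 0.8988
exp(theta*B) = 0.4384 + 0.8988*B


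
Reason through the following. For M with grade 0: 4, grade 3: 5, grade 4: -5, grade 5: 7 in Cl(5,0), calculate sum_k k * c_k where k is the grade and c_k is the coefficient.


Grade-weighted sum = sum of grade_k * coefficient_k
0*4 = 0
3*5 = 15
4*(-5) = -20
5*7 = 35
Total = 0 + 15 + (-20) + 35 = 30


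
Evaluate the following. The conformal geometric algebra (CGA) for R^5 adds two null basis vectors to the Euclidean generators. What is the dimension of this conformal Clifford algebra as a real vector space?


The conformal model of R^5 uses Cl(6,1): the 5 Euclidean generators plus two extra orthogonal generators e+ (e+^2 = +1) and e- (e-^2 = -1), from which the null vectors e0, einf are built.
Number of generators m = 5 + 2 = 7.
dim Cl(p,q) = 2^m = 2^7 = 128


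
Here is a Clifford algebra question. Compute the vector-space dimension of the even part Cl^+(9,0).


Even subalgebra dimension = 2^(n-1)
n = 9 + 0 = 9
2^(9 - 1) = 2^8 = 256
Verification: sum of C(9,k) for even k = 1 + 36 + 126 + 84 + 9 = 256
Result = 256


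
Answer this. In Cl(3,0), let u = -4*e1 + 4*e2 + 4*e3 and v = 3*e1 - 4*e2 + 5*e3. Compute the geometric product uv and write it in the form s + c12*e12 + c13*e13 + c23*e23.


In Cl(3,0): e_i^2 = 1, e_ie_j = -e_je_i for i != j.
Scalar part = u . v = (-4)*3 + 4*(-4) + 4*5
= -12 + (-16) + 20 = -8
e12 coeff = (-4)*(-4) - 4*3 = 16 - 12 = 4
e13 coeff = (-4)*5 - 4*3 = -20 - 12 = -32
e23 coeff = 4*5 - 4*(-4) = 20 - (-16) = 36
uv = -8 + 4*e12 - 32*e13 + 36*e23


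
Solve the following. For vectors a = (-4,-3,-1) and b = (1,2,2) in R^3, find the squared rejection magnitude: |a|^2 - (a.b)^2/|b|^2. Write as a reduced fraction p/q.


|a|^2 = (-4)^2 + (-3)^2 + (-1)^2 = 26
|b|^2 = 1^2 + 2^2 + 2^2 = 9
a . b = (-4)*1 + (-3)*2 + (-1)*2 = -12
(a.b)^2 = (-12)^2 = 144
|rej|^2 = 26 - 144/9
= (234 - 144)/9
= 90/9
In lowest terms: 10/1


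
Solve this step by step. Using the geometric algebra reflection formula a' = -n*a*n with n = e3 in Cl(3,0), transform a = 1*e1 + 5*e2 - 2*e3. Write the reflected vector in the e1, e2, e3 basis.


Reflection formula: a' = -n*a*n, with n = e3 (unit vector, n^2 = 1).
For reflection through hyperplane perp to e3:
The component along e3 flips sign, others stay.
a = (1, 5, -2)
a' = (1, 5, 2)
a' = 1*e1 + 5*e2 + 2*e3


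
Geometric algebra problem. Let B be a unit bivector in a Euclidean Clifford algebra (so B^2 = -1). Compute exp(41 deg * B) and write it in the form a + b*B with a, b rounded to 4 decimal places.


For a unit bivector B with B^2 = -1, the exponential series gives
e^(theta*B) = cos(theta) + sin(theta)*B (the GA analogue of Euler's formula).
theta = 41 degrees = 0.715585 rad
cos(41 deg) = 0.7547
sin(41 deg) = 0.6561
exp(theta*B) = 0.7547 + 0.6561*B


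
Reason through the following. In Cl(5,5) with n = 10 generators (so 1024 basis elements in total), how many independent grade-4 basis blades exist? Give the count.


Number of grade-k basis blades in Cl(p,q) with n = p + q is C(n, k).
n = 5 + 5 = 10
C(10, 4) = 10! / (4! * 6!)
= 3628800 / (24 * 720)
= 210


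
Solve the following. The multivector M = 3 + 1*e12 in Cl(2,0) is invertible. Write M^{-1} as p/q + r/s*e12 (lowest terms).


M = 3 + 1*e12, where e12^2 = -1.
Since M commutes with its reverse ~M = a - b*e12, M * ~M = a^2 - b^2*e12^2 = a^2 + b^2.
So M^{-1} = ~M / (a^2 + b^2) = (a - b*e12)/(a^2 + b^2).
a^2 + b^2 = 9 + 1 = 10
Scalar part = 3/10 = 3/10
Bivector coeff = -1/10 = -1/10
M^{-1} = 3/10 - 1/10*e12


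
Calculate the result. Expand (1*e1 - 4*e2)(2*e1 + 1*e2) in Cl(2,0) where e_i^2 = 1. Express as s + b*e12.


Expand: (1*e1 - 4*e2)(2*e1 + 1*e2)
= 1*2*e1e1 + 1*1*e1e2 + (-4)*2*e2e1 + (-4)*1*e2e2
Using e1^2 = e2^2 = 1, e2e1 = -e1e2:
Scalar part s = 1*2 + (-4)*1 = 2 + (-4) = -2
Bivector part b = 1*1 - (-4)*2 = 1 - (-8) = 9
uv = -2 + 9*e12


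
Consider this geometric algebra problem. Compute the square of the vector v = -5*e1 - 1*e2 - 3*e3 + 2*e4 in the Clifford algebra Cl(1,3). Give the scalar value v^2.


v^2 = sum of c_i^2 * e_i^2
Positive signature terms (e_i^2 = +1): (-5)^2 = 25
Negative signature terms (e_j^2 = -1): (-1)^2 + (-3)^2 + 2^2 = 14
v^2 = 25 - 14 = 11


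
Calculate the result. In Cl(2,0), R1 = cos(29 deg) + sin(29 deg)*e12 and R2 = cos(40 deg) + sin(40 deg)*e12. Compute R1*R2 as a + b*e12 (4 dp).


Same-plane rotors commute and their half-angles add:
R1*R2 = cos(a1 + a2) + sin(a1 + a2)*e12.
a1 + a2 = 29 + 40 = 69 deg
cos(69 deg) = 0.3584
sin(69 deg) = 0.9336
R1*R2 = 0.3584 + 0.9336*e12


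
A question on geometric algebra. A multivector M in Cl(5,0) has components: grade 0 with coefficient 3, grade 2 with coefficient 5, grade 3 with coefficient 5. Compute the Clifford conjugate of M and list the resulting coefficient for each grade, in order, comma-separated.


Clifford conjugate sign for grade k: (-1)^(k(k+1)/2)
Grade 0: (-1)^(0*1/2) = (-1)^0 = 1, coeff 3 -> 3
Grade 2: (-1)^(2*3/2) = (-1)^3 = -1, coeff 5 -> -5
Grade 3: (-1)^(3*4/2) = (-1)^6 = 1, coeff 5 -> 5
Conjugated coefficients: 3, -5, 5


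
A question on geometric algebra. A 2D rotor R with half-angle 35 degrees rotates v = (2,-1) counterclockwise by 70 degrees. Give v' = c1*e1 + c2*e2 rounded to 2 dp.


Rotor R = cos(35deg) - sin(35deg)*e12
Rotation angle theta = 2 * 35 = 70 degrees
v' = R*v*~R rotates v by theta.
cos(70deg) = 0.3420, sin(70deg) = 0.9397
v'_1 = 2*cos(70deg) - (-1)*sin(70deg)
= 2*0.3420 - (-1)*0.9397
= 1.62
v'_2 = 2*sin(70deg) + (-1)*cos(70deg)
= 2*0.9397 + (-1)*0.3420
= 1.54
v' = 1.62*e1 + 1.54*e2


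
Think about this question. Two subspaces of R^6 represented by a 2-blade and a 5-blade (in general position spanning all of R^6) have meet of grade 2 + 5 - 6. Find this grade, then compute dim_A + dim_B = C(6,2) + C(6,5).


Meet grade = grade(A) + grade(B) - n
= 2 + 5 - 6 = 1
C(6,2) = 15
C(6,5) = 6
dim_A + dim_B = 15 + 6 = 21


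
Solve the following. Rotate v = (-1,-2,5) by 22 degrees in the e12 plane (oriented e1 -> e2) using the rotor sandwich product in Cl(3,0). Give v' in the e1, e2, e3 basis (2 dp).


Rotor R = cos(11deg) - sin(11deg)*e12
Rotation angle theta = 2 * 11 = 22 degrees in the e12 plane (e1 -> e2).
The component perpendicular to the plane (e3) is invariant: v'_3 = v3 = 5.00
cos(22deg) = 0.9272, sin(22deg) = 0.3746
v'_1 = v1*cos(theta) - v2*sin(theta) = -1*0.9272 - (-2)*0.3746 = -0.18
v'_2 = v1*sin(theta) + v2*cos(theta) = -1*0.3746 + (-2)*0.9272 = -2.23
v' = -0.18*e1 - 2.23*e2 + 5.00*e3


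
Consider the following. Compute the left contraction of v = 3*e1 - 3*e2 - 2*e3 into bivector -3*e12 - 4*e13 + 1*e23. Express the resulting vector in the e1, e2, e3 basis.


Left contraction v _| B = <vB>_1 (grade-1 part of the geometric product vB).
Using e1_|e12 = e2, e2_|e12 = -e1, e1_|e13 = e3, e3_|e13 = -e1, e2_|e23 = e3, e3_|e23 = -e2:
e1 coeff: -v2*b12 - v3*b13 = -(-3)*(-3) - (-2)*(-4) = -17
e2 coeff: v1*b12 - v3*b23 = (3)*(-3) - (-2)*(1) = -7
e3 coeff: v1*b13 + v2*b23 = (3)*(-4) + (-3)*(1) = -15
v _| B = -17*e1 - 7*e2 - 15*e3


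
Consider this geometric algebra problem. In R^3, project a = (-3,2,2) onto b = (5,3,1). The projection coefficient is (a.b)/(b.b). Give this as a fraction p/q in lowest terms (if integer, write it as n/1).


Projection coefficient = (a . b) / (b . b)
a . b = (-3)*5 + 2*3 + 2*1
= -15 + 6 + 2 = -7
b . b = 5^2 + 3^2 + 1^2
= 25 + 9 + 1 = 35
Coefficient = -7/35
In lowest terms: -1/5


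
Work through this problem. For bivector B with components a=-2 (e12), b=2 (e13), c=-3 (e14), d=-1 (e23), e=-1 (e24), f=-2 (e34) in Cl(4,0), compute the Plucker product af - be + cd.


Plucker relation: af - be + cd
a*f = (-2)*(-2) = 4
b*e = 2*(-1) = -2
c*d = (-3)*(-1) = 3
af - be + cd = 4 - (-2) + 3
= 9


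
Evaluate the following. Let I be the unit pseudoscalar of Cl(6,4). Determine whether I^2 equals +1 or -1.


The pseudoscalar I = e1...e_n (product of all n generators) of Cl(p,q) satisfies I^2 = (-1)^(q + n(n-1)/2).
p = 6, q = 4, n = p + q = 10
n(n-1)/2 = 10 * 9 / 2 = 45
Exponent = q + n(n-1)/2 = 4 + 45 = 49
I^2 = (-1)^49 = -1


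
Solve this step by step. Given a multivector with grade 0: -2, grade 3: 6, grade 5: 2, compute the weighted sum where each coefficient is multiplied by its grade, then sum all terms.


Grade-weighted sum = sum of grade_k * coefficient_k
0*(-2) = 0
3*6 = 18
5*2 = 10
Total = 0 + 18 + 10 = 28


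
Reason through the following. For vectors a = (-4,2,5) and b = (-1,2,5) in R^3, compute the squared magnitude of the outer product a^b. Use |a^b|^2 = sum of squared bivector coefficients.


a wedge b = (a1*b2 - a2*b1)*e12 + (a1*b3 - a3*b1)*e13 + (a2*b3 - a3*b2)*e23
e12 coeff: (-4)*2 - 2*(-1) = -8 - (-2) = -6
e13 coeff: (-4)*5 - 5*(-1) = -20 - (-5) = -15
e23 coeff: 2*5 - 5*2 = 10 - 10 = 0
|a wedge b|^2 = (-6)^2 + (-15)^2 + 0^2
= 36 + 225 + 0
= 261


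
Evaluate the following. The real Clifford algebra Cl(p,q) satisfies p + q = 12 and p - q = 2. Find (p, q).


We need p + q = 12 and p - q = 2.
Adding: 2p = 12 + 2 = 14, so p = 7.
Then q = 12 - 7 = 5.
(p, q) = (7, 5)


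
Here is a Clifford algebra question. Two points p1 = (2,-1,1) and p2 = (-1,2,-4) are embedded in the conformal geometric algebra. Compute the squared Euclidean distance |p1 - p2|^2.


p1 - p2 = (3, -3, 5)
|p1 - p2|^2 = 3^2 + (-3)^2 + 5^2
= 9 + 9 + 25
= 43


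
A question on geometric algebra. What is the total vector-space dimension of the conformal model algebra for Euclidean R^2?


The conformal model of R^2 uses Cl(3,1): the 2 Euclidean generators plus two extra orthogonal generators e+ (e+^2 = +1) and e- (e-^2 = -1), from which the null vectors e0, einf are built.
Number of generators m = 2 + 2 = 4.
dim Cl(p,q) = 2^m = 2^4 = 16


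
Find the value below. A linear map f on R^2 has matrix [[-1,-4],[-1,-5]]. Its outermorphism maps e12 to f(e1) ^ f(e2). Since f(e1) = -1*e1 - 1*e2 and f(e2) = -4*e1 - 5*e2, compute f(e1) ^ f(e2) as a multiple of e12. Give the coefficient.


The outermorphism of a linear map f sends e1^e2 to f(e1)^f(e2).
f(e1) = -1*e1 - 1*e2
f(e2) = -4*e1 - 5*e2
f(e1) ^ f(e2) = (-1*e1 - 1*e2) ^ (-4*e1 - 5*e2)
= (-1)*(-5)*e12 + (-1)*(-4)*e21
= (5 - 4)*e12
= 1*e12
Coefficient = 1


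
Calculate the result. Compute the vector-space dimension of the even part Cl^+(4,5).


Even subalgebra dimension = 2^(n-1)
n = 4 + 5 = 9
2^(9 - 1) = 2^8 = 256
Verification: sum of C(9,k) for even k = 1 + 36 + 126 + 84 + 9 = 256
Result = 256


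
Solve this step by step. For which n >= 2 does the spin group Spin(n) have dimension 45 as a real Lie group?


dim Spin(n) = dim so(n) = n(n-1)/2.
Solve n(n-1)/2 = 45, i.e. n^2 - n - 90 = 0.
Discriminant = 1 + 8*45 = 361
n = (1 + sqrt(361))/2 = (1 + 19)/2 = 10


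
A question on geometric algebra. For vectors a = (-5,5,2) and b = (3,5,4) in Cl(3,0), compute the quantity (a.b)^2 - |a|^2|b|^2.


a . b = (-5)*3 + 5*5 + 2*4
= -15 + 25 + 8 = 18
|a|^2 = (-5)^2 + 5^2 + 2^2 = 54
|b|^2 = 3^2 + 5^2 + 4^2 = 50
(a.b)^2 = 18^2 = 324
|a|^2 * |b|^2 = 54 * 50 = 2700
Result = 324 - 2700 = -2376


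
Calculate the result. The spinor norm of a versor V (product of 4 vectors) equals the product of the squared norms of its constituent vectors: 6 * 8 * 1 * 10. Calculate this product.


Spinor norm N(V) = |v1|^2 * |v2|^2 * ... * |v4|^2
= 6 * 8 * 1 * 10
Running product: 6, 48, 48, 480
N(V) = 480


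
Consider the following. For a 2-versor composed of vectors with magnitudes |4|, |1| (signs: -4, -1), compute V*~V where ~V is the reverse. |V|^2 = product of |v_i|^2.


Each vector v_i has |v_i|^2 = s_i^2
Squared scales: (-4)^2 = 16, (-1)^2 = 1
|V|^2 = 16 * 1
= 16


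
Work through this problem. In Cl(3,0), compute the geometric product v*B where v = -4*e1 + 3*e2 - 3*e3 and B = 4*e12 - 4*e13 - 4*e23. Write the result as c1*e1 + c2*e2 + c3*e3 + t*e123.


vB has grade-1 (vector) and grade-3 (trivector) parts: vB = (v _| B) + (v ^ B).
Vector part <vB>_1:
  e1: -v2*b12 - v3*b13 = -(3)*(4) - (-3)*(-4) = -24
  e2: v1*b12 - v3*b23 = (-4)*(4) - (-3)*(-4) = -28
  e3: v1*b13 + v2*b23 = (-4)*(-4) + (3)*(-4) = 4
Trivector part <vB>_3:
  e123: v1*b23 - v2*b13 + v3*b12 = (-4)*(-4) - (3)*(-4) + (-3)*(4) = 16
vB = -24*e1 - 28*e2 + 4*e3 + 16*e123


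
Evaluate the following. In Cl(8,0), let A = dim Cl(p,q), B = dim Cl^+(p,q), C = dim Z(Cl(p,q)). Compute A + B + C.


n = 8 + 0 = 8
Total dim = 2^8 = 256
Even subalgebra dim = 2^7 = 128
n is even, so center dim = 1
Sum = 256 + 128 + 1 = 385


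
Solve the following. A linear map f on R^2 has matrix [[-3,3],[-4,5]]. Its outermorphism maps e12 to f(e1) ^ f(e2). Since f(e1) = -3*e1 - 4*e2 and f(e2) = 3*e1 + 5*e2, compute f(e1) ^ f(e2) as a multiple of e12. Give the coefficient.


The outermorphism of a linear map f sends e1^e2 to f(e1)^f(e2).
f(e1) = -3*e1 - 4*e2
f(e2) = 3*e1 + 5*e2
f(e1) ^ f(e2) = (-3*e1 - 4*e2) ^ (3*e1 + 5*e2)
= (-3)*5*e12 + (-4)*3*e21
= (-15 - (-12))*e12
= -3*e12
Coefficient = -3


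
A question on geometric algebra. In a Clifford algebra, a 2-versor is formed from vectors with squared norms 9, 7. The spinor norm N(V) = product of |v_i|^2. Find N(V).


Spinor norm N(V) = |v1|^2 * |v2|^2 * ... * |v2|^2
= 9 * 7
Running product: 9, 63
N(V) = 63


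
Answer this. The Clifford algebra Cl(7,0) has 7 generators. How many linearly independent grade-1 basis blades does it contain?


Number of grade-k basis blades in Cl(p,q) with n = p + q is C(n, k).
n = 7 + 0 = 7
C(7, 1) = 7! / (1! * 6!)
= 5040 / (1 * 720)
= 7


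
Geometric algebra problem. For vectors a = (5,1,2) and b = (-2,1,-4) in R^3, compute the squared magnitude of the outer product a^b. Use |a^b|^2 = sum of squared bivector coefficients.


a wedge b = (a1*b2 - a2*b1)*e12 + (a1*b3 - a3*b1)*e13 + (a2*b3 - a3*b2)*e23
e12 coeff: 5*1 - 1*(-2) = 5 - (-2) = 7
e13 coeff: 5*(-4) - 2*(-2) = -20 - (-4) = -16
e23 coeff: 1*(-4) - 2*1 = -4 - 2 = -6
|a wedge b|^2 = 7^2 + (-16)^2 + (-6)^2
= 49 + 256 + 36
= 341
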